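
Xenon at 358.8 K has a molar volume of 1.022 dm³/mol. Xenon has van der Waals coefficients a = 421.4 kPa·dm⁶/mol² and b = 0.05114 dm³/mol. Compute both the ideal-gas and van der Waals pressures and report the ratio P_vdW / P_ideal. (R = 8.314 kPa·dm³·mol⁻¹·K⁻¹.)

Ideal: P_ideal = RT/V_m = (8.314)(358.8)/1.022 = 2918.85 kPa
vdW: P = RT/(V_m − b) − a/V_m² = 2983.06/0.970860 − 421.4/1.04448 = 3072.60 − 403.454 = 2669.15 kPa
Ratio = 2669.15/2918.85 = 0.9145

P_vdW / P_ideal ≈ 0.9145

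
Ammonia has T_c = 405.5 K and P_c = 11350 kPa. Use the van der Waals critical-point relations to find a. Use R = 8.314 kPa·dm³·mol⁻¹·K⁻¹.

a ≈ 422.5 kPa·dm⁶/mol²

From T_c = 8a/(27Rb) and P_c = a/(27b²): a = 27 R² T_c²/(64 P_c).
a = 27×(8.314)²×(405.5)²/(64×11350) = 306877835/726400 = 422.5 kPa·dm⁶/mol²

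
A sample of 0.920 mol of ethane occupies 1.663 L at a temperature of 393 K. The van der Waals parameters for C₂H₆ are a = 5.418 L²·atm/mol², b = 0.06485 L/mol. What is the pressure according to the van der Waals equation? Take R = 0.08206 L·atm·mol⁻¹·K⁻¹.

P = nRT/(V − nb) − a n²/V²
nRT/(V − nb) = (0.920)(0.08206)(393)/(1.663 − 0.920×0.06485) = 29.670/1.6033 = 18.506 atm
a n²/V² = (5.418)(0.920)²/(1.663)² = 1.6582 atm
P = 18.506 − 1.6582 = 16.85 atm

P ≈ 16.85 atm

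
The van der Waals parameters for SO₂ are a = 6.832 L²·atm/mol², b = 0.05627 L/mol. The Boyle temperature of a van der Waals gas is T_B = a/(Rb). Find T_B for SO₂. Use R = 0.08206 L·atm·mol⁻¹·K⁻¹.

T_B ≈ 1480 K

For a van der Waals gas the second virial coefficient B₂ = b − a/(RT) vanishes at T_B = a/(Rb).
T_B = 6.832/(0.08206×0.05627) = 6.832/0.0046175 = 1480 K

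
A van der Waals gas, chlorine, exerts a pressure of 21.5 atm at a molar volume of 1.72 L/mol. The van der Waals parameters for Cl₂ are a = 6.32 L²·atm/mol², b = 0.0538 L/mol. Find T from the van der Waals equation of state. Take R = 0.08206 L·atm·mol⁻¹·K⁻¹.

T ≈ 479.9 K

T = (P + a/V_m²)(V_m − b)/R
P + a/V_m² = 21.5 + 6.32/(1.72)² = 23.636 atm
V_m − b = 1.72 − 0.0538 = 1.6662 L/mol
T = (23.636)(1.6662)/0.08206 = 479.9 K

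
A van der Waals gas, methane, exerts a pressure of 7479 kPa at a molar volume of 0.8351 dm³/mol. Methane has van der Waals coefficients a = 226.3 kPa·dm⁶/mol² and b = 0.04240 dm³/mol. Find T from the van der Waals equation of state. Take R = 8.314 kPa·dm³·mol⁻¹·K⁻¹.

T = (P + a/V_m²)(V_m − b)/R
P + a/V_m² = 7479 + 226.3/(0.8351)² = 7803.5 kPa
V_m − b = 0.8351 − 0.04240 = 0.79270 dm³/mol
T = (7803.5)(0.79270)/8.314 = 744.0 K

T ≈ 744.0 K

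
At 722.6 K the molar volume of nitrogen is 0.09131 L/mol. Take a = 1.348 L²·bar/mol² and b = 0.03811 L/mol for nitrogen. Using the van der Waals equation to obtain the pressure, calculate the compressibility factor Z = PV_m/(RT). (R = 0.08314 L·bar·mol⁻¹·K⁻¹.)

Z ≈ 1.471

P = RT/(V_m − b) − a/V_m² = (0.08314)(722.6)/(0.09131 − 0.03811) − 1.348/(0.09131)²
  = 60.077/0.053200 − 161.68 = 1129.3 − 161.68 = 967.6 bar
Z = PV_m/(RT) = (967.6)(0.09131)/((0.08314)(722.6)) = 88.352/60.077 = 1.471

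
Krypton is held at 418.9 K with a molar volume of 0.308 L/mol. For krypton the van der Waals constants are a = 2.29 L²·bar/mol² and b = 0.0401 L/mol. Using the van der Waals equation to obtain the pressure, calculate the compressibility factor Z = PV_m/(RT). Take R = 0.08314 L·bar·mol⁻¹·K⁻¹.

P = RT/(V_m − b) − a/V_m² = (0.08314)(418.9)/(0.308 − 0.0401) − 2.29/(0.308)²
  = 34.827/0.26790 − 24.140 = 130.00 − 24.140 = 105.86 bar
Z = PV_m/(RT) = (105.86)(0.308)/((0.08314)(418.9)) = 32.605/34.827 = 0.9362

Z ≈ 0.9362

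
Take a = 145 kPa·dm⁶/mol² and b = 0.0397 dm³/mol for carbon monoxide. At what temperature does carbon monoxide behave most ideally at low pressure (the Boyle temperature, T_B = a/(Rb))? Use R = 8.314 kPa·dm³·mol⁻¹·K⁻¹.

For a van der Waals gas the second virial coefficient B₂ = b − a/(RT) vanishes at T_B = a/(Rb).
T_B = 145/(8.314×0.0397) = 145/0.33007 = 439.3 K

T_B ≈ 439.3 K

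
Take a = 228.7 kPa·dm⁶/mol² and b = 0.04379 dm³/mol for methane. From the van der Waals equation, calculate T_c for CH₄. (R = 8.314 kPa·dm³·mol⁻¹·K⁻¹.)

T_c ≈ 186.1 K

For a van der Waals gas, T_c = 8a/(27Rb).
T_c = 8×228.7/(27×8.314×0.04379) = 1829.6/9.8299 = 186.1 K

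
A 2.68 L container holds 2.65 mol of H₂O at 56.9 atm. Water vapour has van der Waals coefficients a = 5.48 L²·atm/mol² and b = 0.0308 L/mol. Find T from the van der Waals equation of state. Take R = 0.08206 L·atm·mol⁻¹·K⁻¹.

T ≈ 743.9 K

T = (P + a n²/V²)(V − nb)/(nR)
P + a n²/V² = 56.9 + (5.48)(2.65)²/(2.68)² = 62.258 atm
V − nb = 2.68 − (2.65)(0.0308) = 2.5984 L
T = (62.258)(2.5984)/((2.65)(0.08206)) = 743.9 K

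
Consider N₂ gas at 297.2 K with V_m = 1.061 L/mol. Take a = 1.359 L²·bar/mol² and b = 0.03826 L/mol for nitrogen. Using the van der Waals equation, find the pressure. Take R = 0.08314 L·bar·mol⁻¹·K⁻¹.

P = RT/(V_m − b) − a/V_m²
RT/(V_m − b) = (0.08314)(297.2)/(1.061 − 0.03826) = 24.709/1.0227 = 24.161 bar
a/V_m² = 1.359/(1.061)² = 1.2072 bar
P = 24.161 − 1.2072 = 22.95 bar

P ≈ 22.95 bar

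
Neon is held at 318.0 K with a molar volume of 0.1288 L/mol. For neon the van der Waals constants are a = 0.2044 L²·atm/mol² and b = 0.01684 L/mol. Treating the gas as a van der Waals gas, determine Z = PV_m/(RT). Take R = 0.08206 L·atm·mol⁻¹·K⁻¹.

Z ≈ 1.090

P = RT/(V_m − b) − a/V_m² = (0.08206)(318.0)/(0.1288 − 0.01684) − 0.2044/(0.1288)²
  = 26.095/0.11196 − 12.321 = 233.07 − 12.321 = 220.75 atm
Z = PV_m/(RT) = (220.75)(0.1288)/((0.08206)(318.0)) = 28.433/26.095 = 1.090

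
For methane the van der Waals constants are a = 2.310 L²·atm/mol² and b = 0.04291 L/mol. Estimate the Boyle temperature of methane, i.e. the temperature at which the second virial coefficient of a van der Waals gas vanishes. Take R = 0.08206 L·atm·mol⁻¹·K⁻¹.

For a van der Waals gas the second virial coefficient B₂ = b − a/(RT) vanishes at T_B = a/(Rb).
T_B = 2.310/(0.08206×0.04291) = 2.310/0.0035212 = 656.0 K

T_B ≈ 656.0 K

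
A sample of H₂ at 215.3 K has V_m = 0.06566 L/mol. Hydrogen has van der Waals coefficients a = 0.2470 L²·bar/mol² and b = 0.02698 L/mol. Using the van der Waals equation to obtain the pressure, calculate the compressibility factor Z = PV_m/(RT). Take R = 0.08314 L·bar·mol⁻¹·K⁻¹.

Z ≈ 1.487

P = RT/(V_m − b) − a/V_m² = (0.08314)(215.3)/(0.06566 − 0.02698) − 0.2470/(0.06566)²
  = 17.900/0.038680 − 57.292 = 462.77 − 57.292 = 405.48 bar
Z = PV_m/(RT) = (405.48)(0.06566)/((0.08314)(215.3)) = 26.624/17.900 = 1.487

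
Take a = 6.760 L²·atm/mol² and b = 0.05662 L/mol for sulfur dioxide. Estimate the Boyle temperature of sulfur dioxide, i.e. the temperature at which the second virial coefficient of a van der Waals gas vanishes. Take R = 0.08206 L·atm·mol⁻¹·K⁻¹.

T_B ≈ 1455 K

For a van der Waals gas the second virial coefficient B₂ = b − a/(RT) vanishes at T_B = a/(Rb).
T_B = 6.760/(0.08206×0.05662) = 6.760/0.0046462 = 1455 K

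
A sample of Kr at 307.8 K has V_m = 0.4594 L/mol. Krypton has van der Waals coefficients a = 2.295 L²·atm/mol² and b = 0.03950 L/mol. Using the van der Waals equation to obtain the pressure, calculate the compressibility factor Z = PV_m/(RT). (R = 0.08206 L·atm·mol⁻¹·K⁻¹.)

P = RT/(V_m − b) − a/V_m² = (0.08206)(307.8)/(0.4594 − 0.03950) − 2.295/(0.4594)²
  = 25.258/0.41990 − 10.874 = 60.152 − 10.874 = 49.278 atm
Z = PV_m/(RT) = (49.278)(0.4594)/((0.08206)(307.8)) = 22.638/25.258 = 0.8963

Z ≈ 0.8963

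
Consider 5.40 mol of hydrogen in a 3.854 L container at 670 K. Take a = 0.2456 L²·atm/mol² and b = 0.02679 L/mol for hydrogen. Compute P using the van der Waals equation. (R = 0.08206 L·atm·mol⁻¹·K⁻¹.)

P = nRT/(V − nb) − a n²/V²
nRT/(V − nb) = (5.40)(0.08206)(670)/(3.854 − 5.40×0.02679) = 296.89/3.7093 = 80.039 atm
a n²/V² = (0.2456)(5.40)²/(3.854)² = 0.48216 atm
P = 80.039 − 0.48216 = 79.56 atm

P ≈ 79.56 atm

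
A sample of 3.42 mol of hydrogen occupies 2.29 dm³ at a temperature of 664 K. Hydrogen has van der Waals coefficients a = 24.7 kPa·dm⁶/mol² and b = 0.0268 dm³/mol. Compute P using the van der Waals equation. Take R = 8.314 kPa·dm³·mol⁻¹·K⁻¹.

P = nRT/(V − nb) − a n²/V²
nRT/(V − nb) = (3.42)(8.314)(664)/(2.29 − 3.42×0.0268) = 18880/2.1983 = 8588.5 kPa
a n²/V² = (24.7)(3.42)²/(2.29)² = 55.091 kPa
P = 8588.5 − 55.091 = 8533 kPa

P ≈ 8533 kPa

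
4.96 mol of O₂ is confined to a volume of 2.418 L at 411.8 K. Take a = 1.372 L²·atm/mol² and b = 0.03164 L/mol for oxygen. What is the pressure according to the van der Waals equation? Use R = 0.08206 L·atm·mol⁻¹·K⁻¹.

P ≈ 68.36 atm

P = nRT/(V − nb) − a n²/V²
nRT/(V − nb) = (4.96)(0.08206)(411.8)/(2.418 − 4.96×0.03164) = 167.61/2.2611 = 74.128 atm
a n²/V² = (1.372)(4.96)²/(2.418)² = 5.7730 atm
P = 74.128 − 5.7730 = 68.36 atm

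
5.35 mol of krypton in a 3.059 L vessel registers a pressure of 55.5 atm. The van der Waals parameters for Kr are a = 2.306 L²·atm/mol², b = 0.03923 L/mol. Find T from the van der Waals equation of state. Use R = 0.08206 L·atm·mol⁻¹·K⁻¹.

T ≈ 406.0 K

T = (P + a n²/V²)(V − nb)/(nR)
P + a n²/V² = 55.5 + (2.306)(5.35)²/(3.059)² = 62.554 atm
V − nb = 3.059 − (5.35)(0.03923) = 2.8491 L
T = (62.554)(2.8491)/((5.35)(0.08206)) = 406.0 K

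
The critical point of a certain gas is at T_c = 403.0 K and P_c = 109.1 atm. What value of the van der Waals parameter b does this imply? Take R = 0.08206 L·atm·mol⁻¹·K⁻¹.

b ≈ 0.03789 L/mol

From T_c = 8a/(27Rb) and P_c = a/(27b²): b = R T_c/(8 P_c).
b = (0.08206)(403.0)/(8×109.1) = 33.070/872.80 = 0.03789 L/mol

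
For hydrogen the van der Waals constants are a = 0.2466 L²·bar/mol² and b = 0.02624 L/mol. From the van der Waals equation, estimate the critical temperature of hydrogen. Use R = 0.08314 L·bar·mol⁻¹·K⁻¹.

For a van der Waals gas, T_c = 8a/(27Rb).
T_c = 8×0.2466/(27×0.08314×0.02624) = 1.9728/0.058903 = 33.49 K

T_c ≈ 33.49 K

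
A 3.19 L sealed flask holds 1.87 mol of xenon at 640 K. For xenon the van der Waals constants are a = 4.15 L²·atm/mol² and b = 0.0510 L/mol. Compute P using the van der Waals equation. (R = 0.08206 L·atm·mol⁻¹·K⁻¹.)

P = nRT/(V − nb) − a n²/V²
nRT/(V − nb) = (1.87)(0.08206)(640)/(3.19 − 1.87×0.0510) = 98.209/3.0946 = 31.736 atm
a n²/V² = (4.15)(1.87)²/(3.19)² = 1.4261 atm
P = 31.736 − 1.4261 = 30.31 atm

P ≈ 30.31 atm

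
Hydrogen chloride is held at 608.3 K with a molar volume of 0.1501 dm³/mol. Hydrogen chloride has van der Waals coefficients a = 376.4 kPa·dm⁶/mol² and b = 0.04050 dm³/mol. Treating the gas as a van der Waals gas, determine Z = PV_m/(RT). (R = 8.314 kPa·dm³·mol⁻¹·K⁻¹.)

Z ≈ 0.8737

P = RT/(V_m − b) − a/V_m² = (8.314)(608.3)/(0.1501 − 0.04050) − 376.4/(0.1501)²
  = 5057.4/0.10960 − 16707 = 46144 − 16707 = 29437 kPa
Z = PV_m/(RT) = (29437)(0.1501)/((8.314)(608.3)) = 4418.5/5057.4 = 0.8737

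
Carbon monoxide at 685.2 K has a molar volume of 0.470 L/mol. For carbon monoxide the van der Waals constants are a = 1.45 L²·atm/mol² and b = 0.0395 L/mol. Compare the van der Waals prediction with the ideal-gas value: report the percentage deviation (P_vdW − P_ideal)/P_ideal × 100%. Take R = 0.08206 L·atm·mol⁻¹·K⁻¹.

3.69 %

Ideal: P_ideal = RT/V_m = (0.08206)(685.2)/0.470 = 119.633 atm
vdW: P = RT/(V_m − b) − a/V_m² = 56.2275/0.430500 − 1.45/0.220900 = 130.610 − 6.56406 = 124.046 atm
% deviation = (124.046 − 119.633)/119.633 × 100% = 3.69%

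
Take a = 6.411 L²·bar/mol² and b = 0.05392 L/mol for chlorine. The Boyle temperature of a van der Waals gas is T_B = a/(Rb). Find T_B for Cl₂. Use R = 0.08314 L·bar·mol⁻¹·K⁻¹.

For a van der Waals gas the second virial coefficient B₂ = b − a/(RT) vanishes at T_B = a/(Rb).
T_B = 6.411/(0.08314×0.05392) = 6.411/0.0044829 = 1430 K

T_B ≈ 1430 K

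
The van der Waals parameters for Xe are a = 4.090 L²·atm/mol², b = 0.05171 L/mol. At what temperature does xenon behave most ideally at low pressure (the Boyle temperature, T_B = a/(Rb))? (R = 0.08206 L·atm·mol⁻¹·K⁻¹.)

For a van der Waals gas the second virial coefficient B₂ = b − a/(RT) vanishes at T_B = a/(Rb).
T_B = 4.090/(0.08206×0.05171) = 4.090/0.0042433 = 963.9 K

T_B ≈ 963.9 K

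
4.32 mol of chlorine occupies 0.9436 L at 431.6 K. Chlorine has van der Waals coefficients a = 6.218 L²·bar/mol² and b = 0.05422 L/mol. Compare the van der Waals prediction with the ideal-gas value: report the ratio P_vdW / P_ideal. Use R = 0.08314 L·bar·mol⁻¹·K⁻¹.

Ideal: P_ideal = nRT/V = (4.32)(0.08314)(431.6)/0.9436 = 164.281 bar
vdW: P = nRT/(V − nb) − a n²/V² = 155.016/0.709370 − 116.043/0.890381 = 218.526 − 130.330 = 88.196 bar
Ratio = 88.196/164.281 = 0.5369

P_vdW / P_ideal ≈ 0.5369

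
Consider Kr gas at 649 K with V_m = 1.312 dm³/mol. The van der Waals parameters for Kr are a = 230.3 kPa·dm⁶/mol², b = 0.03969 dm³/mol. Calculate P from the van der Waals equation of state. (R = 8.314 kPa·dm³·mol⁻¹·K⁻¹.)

P ≈ 4107 kPa

P = RT/(V_m − b) − a/V_m²
RT/(V_m − b) = (8.314)(649)/(1.312 − 0.03969) = 5395.8/1.2723 = 4241.0 kPa
a/V_m² = 230.3/(1.312)² = 133.79 kPa
P = 4241.0 − 133.79 = 4107 kPa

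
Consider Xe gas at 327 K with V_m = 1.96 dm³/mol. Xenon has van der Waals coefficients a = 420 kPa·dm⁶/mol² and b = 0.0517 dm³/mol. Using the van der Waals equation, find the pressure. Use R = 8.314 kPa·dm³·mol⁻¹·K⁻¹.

P = RT/(V_m − b) − a/V_m²
RT/(V_m − b) = (8.314)(327)/(1.96 − 0.0517) = 2718.7/1.9083 = 1424.7 kPa
a/V_m² = 420/(1.96)² = 109.33 kPa
P = 1424.7 − 109.33 = 1315 kPa

P ≈ 1315 kPa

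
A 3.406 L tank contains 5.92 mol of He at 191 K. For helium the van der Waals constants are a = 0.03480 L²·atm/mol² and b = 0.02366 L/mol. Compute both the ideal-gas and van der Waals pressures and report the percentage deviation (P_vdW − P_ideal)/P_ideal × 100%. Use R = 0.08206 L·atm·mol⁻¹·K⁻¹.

3.90 %

Ideal: P_ideal = nRT/V = (5.92)(0.08206)(191)/3.406 = 27.2422 atm
vdW: P = nRT/(V − nb) − a n²/V² = 92.7869/3.26593 − 1.21961/11.6008 = 28.4106 − 0.105132 = 28.3055 atm
% deviation = (28.3055 − 27.2422)/27.2422 × 100% = 3.90%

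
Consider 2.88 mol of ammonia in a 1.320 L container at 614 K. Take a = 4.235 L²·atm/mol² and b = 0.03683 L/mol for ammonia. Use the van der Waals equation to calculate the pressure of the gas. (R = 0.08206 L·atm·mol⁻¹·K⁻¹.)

P ≈ 99.38 atm

P = nRT/(V − nb) − a n²/V²
nRT/(V − nb) = (2.88)(0.08206)(614)/(1.320 − 2.88×0.03683) = 145.11/1.2139 = 119.54 atm
a n²/V² = (4.235)(2.88)²/(1.320)² = 20.160 atm
P = 119.54 − 20.160 = 99.38 atm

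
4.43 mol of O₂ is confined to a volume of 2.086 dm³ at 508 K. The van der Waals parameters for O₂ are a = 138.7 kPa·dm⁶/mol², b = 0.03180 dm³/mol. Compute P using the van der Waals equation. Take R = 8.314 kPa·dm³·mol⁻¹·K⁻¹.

P ≈ 8993 kPa

P = nRT/(V − nb) − a n²/V²
nRT/(V − nb) = (4.43)(8.314)(508)/(2.086 − 4.43×0.03180) = 18710/1.9451 = 9619.0 kPa
a n²/V² = (138.7)(4.43)²/(2.086)² = 625.54 kPa
P = 9619.0 − 625.54 = 8993 kPa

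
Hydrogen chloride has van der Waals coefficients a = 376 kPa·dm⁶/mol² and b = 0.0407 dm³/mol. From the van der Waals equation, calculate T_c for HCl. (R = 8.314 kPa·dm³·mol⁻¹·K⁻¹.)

T_c ≈ 329.2 K

For a van der Waals gas, T_c = 8a/(27Rb).
T_c = 8×376/(27×8.314×0.0407) = 3008.0/9.1363 = 329.2 K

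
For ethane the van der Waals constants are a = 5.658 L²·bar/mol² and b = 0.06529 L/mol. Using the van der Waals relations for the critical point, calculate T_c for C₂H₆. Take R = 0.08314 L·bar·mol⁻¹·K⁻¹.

T_c ≈ 308.8 K

For a van der Waals gas, T_c = 8a/(27Rb).
T_c = 8×5.658/(27×0.08314×0.06529) = 45.264/0.14656 = 308.8 K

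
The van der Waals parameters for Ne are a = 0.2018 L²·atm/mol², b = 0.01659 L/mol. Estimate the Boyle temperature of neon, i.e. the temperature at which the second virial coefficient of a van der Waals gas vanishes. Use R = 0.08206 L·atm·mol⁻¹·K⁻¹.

For a van der Waals gas the second virial coefficient B₂ = b − a/(RT) vanishes at T_B = a/(Rb).
T_B = 0.2018/(0.08206×0.01659) = 0.2018/0.0013614 = 148.2 K

T_B ≈ 148.2 K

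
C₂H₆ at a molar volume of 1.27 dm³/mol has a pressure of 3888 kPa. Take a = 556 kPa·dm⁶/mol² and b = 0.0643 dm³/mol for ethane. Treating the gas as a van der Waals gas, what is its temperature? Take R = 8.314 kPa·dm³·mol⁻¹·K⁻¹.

T = (P + a/V_m²)(V_m − b)/R
P + a/V_m² = 3888 + 556/(1.27)² = 4232.7 kPa
V_m − b = 1.27 − 0.0643 = 1.2057 dm³/mol
T = (4232.7)(1.2057)/8.314 = 613.8 K

T ≈ 613.8 K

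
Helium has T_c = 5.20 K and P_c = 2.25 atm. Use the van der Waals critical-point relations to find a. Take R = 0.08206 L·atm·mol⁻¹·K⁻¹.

a ≈ 0.03414 L²·atm/mol²

From T_c = 8a/(27Rb) and P_c = a/(27b²): a = 27 R² T_c²/(64 P_c).
a = 27×(0.08206)²×(5.20)²/(64×2.25) = 4.9162/144.00 = 0.03414 L²·atm/mol²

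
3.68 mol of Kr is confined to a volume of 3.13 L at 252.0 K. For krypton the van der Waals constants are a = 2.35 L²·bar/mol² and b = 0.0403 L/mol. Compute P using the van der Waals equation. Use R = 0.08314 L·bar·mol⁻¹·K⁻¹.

P = nRT/(V − nb) − a n²/V²
nRT/(V − nb) = (3.68)(0.08314)(252.0)/(3.13 − 3.68×0.0403) = 77.101/2.9817 = 25.858 bar
a n²/V² = (2.35)(3.68)²/(3.13)² = 3.2484 bar
P = 25.858 − 3.2484 = 22.61 bar

P ≈ 22.61 bar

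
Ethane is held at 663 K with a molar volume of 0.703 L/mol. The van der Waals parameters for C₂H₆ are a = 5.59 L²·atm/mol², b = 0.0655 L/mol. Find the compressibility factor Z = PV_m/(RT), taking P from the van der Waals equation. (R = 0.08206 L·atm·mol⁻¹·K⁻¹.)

Z ≈ 0.9566

P = RT/(V_m − b) − a/V_m² = (0.08206)(663)/(0.703 − 0.0655) − 5.59/(0.703)²
  = 54.406/0.63750 − 11.311 = 85.343 − 11.311 = 74.032 atm
Z = PV_m/(RT) = (74.032)(0.703)/((0.08206)(663)) = 52.044/54.406 = 0.9566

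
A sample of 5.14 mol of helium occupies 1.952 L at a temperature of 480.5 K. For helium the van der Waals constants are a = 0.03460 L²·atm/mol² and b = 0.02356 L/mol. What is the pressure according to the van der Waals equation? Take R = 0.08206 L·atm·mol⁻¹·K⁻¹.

P = nRT/(V − nb) − a n²/V²
nRT/(V − nb) = (5.14)(0.08206)(480.5)/(1.952 − 5.14×0.02356) = 202.67/1.8309 = 110.69 atm
a n²/V² = (0.03460)(5.14)²/(1.952)² = 0.23991 atm
P = 110.69 − 0.23991 = 110.5 atm

P ≈ 110.5 atm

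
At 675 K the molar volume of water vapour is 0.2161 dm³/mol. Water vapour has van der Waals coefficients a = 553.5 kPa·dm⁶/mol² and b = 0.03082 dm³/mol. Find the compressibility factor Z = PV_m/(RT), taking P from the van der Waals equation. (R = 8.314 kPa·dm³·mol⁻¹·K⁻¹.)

Z ≈ 0.7099

P = RT/(V_m − b) − a/V_m² = (8.314)(675)/(0.2161 − 0.03082) − 553.5/(0.2161)²
  = 5612.0/0.18528 − 11852 = 30289 − 11852 = 18437 kPa
Z = PV_m/(RT) = (18437)(0.2161)/((8.314)(675)) = 3984.2/5612.0 = 0.7099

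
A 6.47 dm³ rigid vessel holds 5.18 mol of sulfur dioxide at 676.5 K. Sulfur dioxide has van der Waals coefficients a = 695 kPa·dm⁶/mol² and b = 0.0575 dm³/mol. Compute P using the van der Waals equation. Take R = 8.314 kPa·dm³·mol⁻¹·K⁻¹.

P ≈ 4275 kPa

P = nRT/(V − nb) − a n²/V²
nRT/(V − nb) = (5.18)(8.314)(676.5)/(6.47 − 5.18×0.0575) = 29135/6.1722 = 4720.4 kPa
a n²/V² = (695)(5.18)²/(6.47)² = 445.49 kPa
P = 4720.4 − 445.49 = 4275 kPa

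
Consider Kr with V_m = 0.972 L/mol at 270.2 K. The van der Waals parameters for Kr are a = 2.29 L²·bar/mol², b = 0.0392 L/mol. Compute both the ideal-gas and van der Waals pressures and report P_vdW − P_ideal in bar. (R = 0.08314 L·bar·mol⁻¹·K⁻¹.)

ΔP ≈ -1.453 bar

Ideal: P_ideal = RT/V_m = (0.08314)(270.2)/0.972 = 23.1116 bar
vdW: P = RT/(V_m − b) − a/V_m² = 22.4644/0.932800 − 2.29/0.944784 = 24.0828 − 2.42383 = 21.6590 bar
ΔP = 21.6590 − 23.1116 = -1.453 bar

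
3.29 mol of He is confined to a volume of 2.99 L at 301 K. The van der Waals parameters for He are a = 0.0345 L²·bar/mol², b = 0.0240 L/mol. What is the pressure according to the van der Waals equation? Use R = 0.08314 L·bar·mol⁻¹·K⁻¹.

P = nRT/(V − nb) − a n²/V²
nRT/(V − nb) = (3.29)(0.08314)(301)/(2.99 − 3.29×0.0240) = 82.333/2.9110 = 28.283 bar
a n²/V² = (0.0345)(3.29)²/(2.99)² = 0.041770 bar
P = 28.283 − 0.041770 = 28.24 bar

P ≈ 28.24 bar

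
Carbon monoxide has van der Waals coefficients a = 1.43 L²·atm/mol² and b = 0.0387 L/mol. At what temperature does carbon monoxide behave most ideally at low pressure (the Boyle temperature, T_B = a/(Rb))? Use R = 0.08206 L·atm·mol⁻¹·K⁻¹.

For a van der Waals gas the second virial coefficient B₂ = b − a/(RT) vanishes at T_B = a/(Rb).
T_B = 1.43/(0.08206×0.0387) = 1.43/0.0031757 = 450.3 K

T_B ≈ 450.3 K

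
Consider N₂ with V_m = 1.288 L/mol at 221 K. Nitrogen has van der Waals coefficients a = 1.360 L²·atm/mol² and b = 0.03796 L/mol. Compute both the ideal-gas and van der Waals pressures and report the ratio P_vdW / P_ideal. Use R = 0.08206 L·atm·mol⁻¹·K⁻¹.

P_vdW / P_ideal ≈ 0.9721

Ideal: P_ideal = RT/V_m = (0.08206)(221)/1.288 = 14.0802 atm
vdW: P = RT/(V_m − b) − a/V_m² = 18.1353/1.25004 − 1.360/1.65894 = 14.5078 − 0.819801 = 13.6880 atm
Ratio = 13.6880/14.0802 = 0.9721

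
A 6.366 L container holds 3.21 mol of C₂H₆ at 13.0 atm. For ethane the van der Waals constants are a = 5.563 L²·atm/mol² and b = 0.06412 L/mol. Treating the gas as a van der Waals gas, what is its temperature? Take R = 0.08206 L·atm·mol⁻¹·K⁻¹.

T ≈ 337.1 K

T = (P + a n²/V²)(V − nb)/(nR)
P + a n²/V² = 13.0 + (5.563)(3.21)²/(6.366)² = 14.414 atm
V − nb = 6.366 − (3.21)(0.06412) = 6.1602 L
T = (14.414)(6.1602)/((3.21)(0.08206)) = 337.1 K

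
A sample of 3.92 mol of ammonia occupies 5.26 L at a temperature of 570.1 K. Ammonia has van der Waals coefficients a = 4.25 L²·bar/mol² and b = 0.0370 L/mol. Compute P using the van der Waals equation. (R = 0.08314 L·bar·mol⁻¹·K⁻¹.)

P = nRT/(V − nb) − a n²/V²
nRT/(V − nb) = (3.92)(0.08314)(570.1)/(5.26 − 3.92×0.0370) = 185.80/5.1150 = 36.325 bar
a n²/V² = (4.25)(3.92)²/(5.26)² = 2.3604 bar
P = 36.325 − 2.3604 = 33.96 bar

P ≈ 33.96 bar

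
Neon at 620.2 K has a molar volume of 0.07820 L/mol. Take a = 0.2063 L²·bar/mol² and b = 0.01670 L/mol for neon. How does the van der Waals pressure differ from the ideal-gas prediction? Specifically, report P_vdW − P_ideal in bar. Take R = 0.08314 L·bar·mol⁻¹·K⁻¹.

Ideal: P_ideal = RT/V_m = (0.08314)(620.2)/0.07820 = 659.379 bar
vdW: P = RT/(V_m − b) − a/V_m² = 51.5634/0.0615000 − 0.2063/0.00611524 = 838.429 − 33.7354 = 804.694 bar
ΔP = 804.694 − 659.379 = 145.3 bar

ΔP ≈ 145.3 bar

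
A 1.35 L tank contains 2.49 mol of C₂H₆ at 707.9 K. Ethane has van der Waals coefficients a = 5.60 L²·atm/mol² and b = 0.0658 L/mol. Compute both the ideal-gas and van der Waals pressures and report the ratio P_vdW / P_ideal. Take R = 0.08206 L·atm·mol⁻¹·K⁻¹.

Ideal: P_ideal = nRT/V = (2.49)(0.08206)(707.9)/1.35 = 107.144 atm
vdW: P = nRT/(V − nb) − a n²/V² = 144.645/1.18616 − 34.7206/1.82250 = 121.944 − 19.0511 = 102.893 atm
Ratio = 102.893/107.144 = 0.9603

P_vdW / P_ideal ≈ 0.9603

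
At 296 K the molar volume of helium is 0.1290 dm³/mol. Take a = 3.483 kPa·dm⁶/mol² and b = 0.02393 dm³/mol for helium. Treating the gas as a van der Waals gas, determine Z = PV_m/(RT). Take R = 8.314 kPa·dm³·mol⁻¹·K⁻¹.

Z ≈ 1.217

P = RT/(V_m − b) − a/V_m² = (8.314)(296)/(0.1290 − 0.02393) − 3.483/(0.1290)²
  = 2460.9/0.10507 − 209.30 = 23422 − 209.30 = 23213 kPa
Z = PV_m/(RT) = (23213)(0.1290)/((8.314)(296)) = 2994.5/2460.9 = 1.217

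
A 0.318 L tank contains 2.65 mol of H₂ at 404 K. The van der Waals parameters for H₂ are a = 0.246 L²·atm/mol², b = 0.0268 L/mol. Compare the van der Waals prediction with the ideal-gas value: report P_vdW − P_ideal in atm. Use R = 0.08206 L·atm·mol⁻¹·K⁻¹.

Ideal: P_ideal = nRT/V = (2.65)(0.08206)(404)/0.318 = 276.269 atm
vdW: P = nRT/(V − nb) − a n²/V² = 87.8534/0.246980 − 1.72754/0.101124 = 355.711 − 17.0834 = 338.628 atm
ΔP = 338.628 − 276.269 = 62.36 atm

ΔP ≈ 62.36 atm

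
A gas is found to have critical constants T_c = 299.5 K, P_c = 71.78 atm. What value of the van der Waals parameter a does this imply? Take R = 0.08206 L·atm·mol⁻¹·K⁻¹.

a ≈ 3.550 L²·atm/mol²

From T_c = 8a/(27Rb) and P_c = a/(27b²): a = 27 R² T_c²/(64 P_c).
a = 27×(0.08206)²×(299.5)²/(64×71.78) = 16309/4593.9 = 3.550 L²·atm/mol²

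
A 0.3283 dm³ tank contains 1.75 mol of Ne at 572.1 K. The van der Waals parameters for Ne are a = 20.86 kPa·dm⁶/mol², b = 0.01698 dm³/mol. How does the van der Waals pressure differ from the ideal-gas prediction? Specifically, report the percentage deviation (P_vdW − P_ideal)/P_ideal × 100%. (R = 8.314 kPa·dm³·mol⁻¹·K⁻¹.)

Ideal: P_ideal = nRT/V = (1.75)(8.314)(572.1)/0.3283 = 25354.2 kPa
vdW: P = nRT/(V − nb) − a n²/V² = 8323.77/0.298585 − 63.8838/0.107781 = 27877.4 − 592.719 = 27284.7 kPa
% deviation = (27284.7 − 25354.2)/25354.2 × 100% = 7.61%

7.61 %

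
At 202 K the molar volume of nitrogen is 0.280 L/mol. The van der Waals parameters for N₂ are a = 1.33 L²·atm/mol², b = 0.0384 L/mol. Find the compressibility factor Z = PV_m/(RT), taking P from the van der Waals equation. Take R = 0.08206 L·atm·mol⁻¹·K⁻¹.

P = RT/(V_m − b) − a/V_m² = (0.08206)(202)/(0.280 − 0.0384) − 1.33/(0.280)²
  = 16.576/0.24160 − 16.964 = 68.609 − 16.964 = 51.645 atm
Z = PV_m/(RT) = (51.645)(0.280)/((0.08206)(202)) = 14.461/16.576 = 0.8724

Z ≈ 0.8724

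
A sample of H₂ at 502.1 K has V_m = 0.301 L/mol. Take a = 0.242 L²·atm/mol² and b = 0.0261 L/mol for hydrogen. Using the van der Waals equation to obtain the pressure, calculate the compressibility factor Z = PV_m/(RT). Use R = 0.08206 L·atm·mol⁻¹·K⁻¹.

Z ≈ 1.075

P = RT/(V_m − b) − a/V_m² = (0.08206)(502.1)/(0.301 − 0.0261) − 0.242/(0.301)²
  = 41.202/0.27490 − 2.6711 = 149.88 − 2.6711 = 147.21 atm
Z = PV_m/(RT) = (147.21)(0.301)/((0.08206)(502.1)) = 44.310/41.202 = 1.075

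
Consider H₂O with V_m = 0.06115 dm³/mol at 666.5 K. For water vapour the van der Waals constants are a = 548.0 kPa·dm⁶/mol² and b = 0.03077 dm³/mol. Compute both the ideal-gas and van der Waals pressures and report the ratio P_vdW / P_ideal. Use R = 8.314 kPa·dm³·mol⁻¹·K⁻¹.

Ideal: P_ideal = RT/V_m = (8.314)(666.5)/0.06115 = 90617.8 kPa
vdW: P = RT/(V_m − b) − a/V_m² = 5541.28/0.0303800 − 548.0/0.00373932 = 182399 − 146551 = 35848 kPa
Ratio = 35848/90617.8 = 0.3956

P_vdW / P_ideal ≈ 0.3956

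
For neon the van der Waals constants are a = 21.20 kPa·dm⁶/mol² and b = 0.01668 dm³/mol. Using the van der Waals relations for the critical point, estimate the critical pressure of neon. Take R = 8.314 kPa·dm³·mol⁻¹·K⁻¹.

For a van der Waals gas, P_c = a/(27b²).
P_c = 21.20/(27×(0.01668)²) = 21.20/0.0075120 = 2822 kPa

P_c ≈ 2822 kPa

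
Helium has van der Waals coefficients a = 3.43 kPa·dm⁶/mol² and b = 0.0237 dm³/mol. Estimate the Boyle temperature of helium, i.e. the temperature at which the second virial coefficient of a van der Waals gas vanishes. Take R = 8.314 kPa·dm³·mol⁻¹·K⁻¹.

T_B ≈ 17.41 K

For a van der Waals gas the second virial coefficient B₂ = b − a/(RT) vanishes at T_B = a/(Rb).
T_B = 3.43/(8.314×0.0237) = 3.43/0.19704 = 17.41 K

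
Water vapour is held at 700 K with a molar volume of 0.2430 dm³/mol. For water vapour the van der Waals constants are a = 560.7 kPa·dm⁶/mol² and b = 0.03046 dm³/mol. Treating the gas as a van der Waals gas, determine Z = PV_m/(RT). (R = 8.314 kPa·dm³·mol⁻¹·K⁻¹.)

Z ≈ 0.7468

P = RT/(V_m − b) − a/V_m² = (8.314)(700)/(0.2430 − 0.03046) − 560.7/(0.2430)²
  = 5819.8/0.21254 − 9495.5 = 27382 − 9495.5 = 17887 kPa
Z = PV_m/(RT) = (17887)(0.2430)/((8.314)(700)) = 4346.5/5819.8 = 0.7468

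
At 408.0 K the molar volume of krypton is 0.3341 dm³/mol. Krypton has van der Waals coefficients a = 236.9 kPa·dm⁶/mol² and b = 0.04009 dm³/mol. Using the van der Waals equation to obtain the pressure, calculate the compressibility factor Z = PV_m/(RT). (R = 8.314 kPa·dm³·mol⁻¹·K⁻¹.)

P = RT/(V_m − b) − a/V_m² = (8.314)(408.0)/(0.3341 − 0.04009) − 236.9/(0.3341)²
  = 3392.1/0.29401 − 2122.3 = 11537 − 2122.3 = 9415 kPa
Z = PV_m/(RT) = (9415)(0.3341)/((8.314)(408.0)) = 3145.6/3392.1 = 0.9273

Z ≈ 0.9273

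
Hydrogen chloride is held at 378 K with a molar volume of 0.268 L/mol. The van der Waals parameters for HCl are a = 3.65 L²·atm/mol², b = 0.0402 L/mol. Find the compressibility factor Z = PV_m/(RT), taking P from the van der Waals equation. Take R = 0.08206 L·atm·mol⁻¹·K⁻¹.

P = RT/(V_m − b) − a/V_m² = (0.08206)(378)/(0.268 − 0.0402) − 3.65/(0.268)²
  = 31.019/0.22780 − 50.819 = 136.17 − 50.819 = 85.35 atm
Z = PV_m/(RT) = (85.35)(0.268)/((0.08206)(378)) = 22.874/31.019 = 0.7374

Z ≈ 0.7374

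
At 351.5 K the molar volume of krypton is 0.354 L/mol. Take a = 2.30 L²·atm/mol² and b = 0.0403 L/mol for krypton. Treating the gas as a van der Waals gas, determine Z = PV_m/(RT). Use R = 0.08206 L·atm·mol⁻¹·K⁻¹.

P = RT/(V_m − b) − a/V_m² = (0.08206)(351.5)/(0.354 − 0.0403) − 2.30/(0.354)²
  = 28.844/0.31370 − 18.354 = 91.948 − 18.354 = 73.594 atm
Z = PV_m/(RT) = (73.594)(0.354)/((0.08206)(351.5)) = 26.052/28.844 = 0.9032

Z ≈ 0.9032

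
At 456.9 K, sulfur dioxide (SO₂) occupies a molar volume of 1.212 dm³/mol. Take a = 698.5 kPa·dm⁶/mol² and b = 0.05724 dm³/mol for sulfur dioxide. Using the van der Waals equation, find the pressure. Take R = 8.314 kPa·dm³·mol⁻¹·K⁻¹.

P = RT/(V_m − b) − a/V_m²
RT/(V_m − b) = (8.314)(456.9)/(1.212 − 0.05724) = 3798.7/1.1548 = 3289.5 kPa
a/V_m² = 698.5/(1.212)² = 475.51 kPa
P = 3289.5 − 475.51 = 2814 kPa

P ≈ 2814 kPa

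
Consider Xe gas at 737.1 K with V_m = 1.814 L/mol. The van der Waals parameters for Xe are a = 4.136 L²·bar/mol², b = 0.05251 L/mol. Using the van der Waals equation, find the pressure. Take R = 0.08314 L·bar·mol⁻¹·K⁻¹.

P = RT/(V_m − b) − a/V_m²
RT/(V_m − b) = (0.08314)(737.1)/(1.814 − 0.05251) = 61.282/1.7615 = 34.790 bar
a/V_m² = 4.136/(1.814)² = 1.2569 bar
P = 34.790 − 1.2569 = 33.53 bar

P ≈ 33.53 bar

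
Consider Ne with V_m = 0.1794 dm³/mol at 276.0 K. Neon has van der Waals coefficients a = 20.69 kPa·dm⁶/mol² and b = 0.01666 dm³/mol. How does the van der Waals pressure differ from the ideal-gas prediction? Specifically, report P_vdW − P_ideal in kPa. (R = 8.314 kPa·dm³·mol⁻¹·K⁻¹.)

ΔP ≈ 667 kPa

Ideal: P_ideal = RT/V_m = (8.314)(276.0)/0.1794 = 12790.8 kPa
vdW: P = RT/(V_m − b) − a/V_m² = 2294.66/0.162740 − 20.69/0.0321844 = 14100.2 − 642.858 = 13457.3 kPa
ΔP = 13457.3 − 12790.8 = 667 kPa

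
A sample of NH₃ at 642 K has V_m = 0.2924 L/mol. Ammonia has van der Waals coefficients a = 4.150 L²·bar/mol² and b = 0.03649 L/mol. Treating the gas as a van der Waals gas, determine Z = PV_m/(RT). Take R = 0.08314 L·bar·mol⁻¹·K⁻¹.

Z ≈ 0.8767

P = RT/(V_m − b) − a/V_m² = (0.08314)(642)/(0.2924 − 0.03649) − 4.150/(0.2924)²
  = 53.376/0.25591 − 48.539 = 208.57 − 48.539 = 160.03 bar
Z = PV_m/(RT) = (160.03)(0.2924)/((0.08314)(642)) = 46.793/53.376 = 0.8767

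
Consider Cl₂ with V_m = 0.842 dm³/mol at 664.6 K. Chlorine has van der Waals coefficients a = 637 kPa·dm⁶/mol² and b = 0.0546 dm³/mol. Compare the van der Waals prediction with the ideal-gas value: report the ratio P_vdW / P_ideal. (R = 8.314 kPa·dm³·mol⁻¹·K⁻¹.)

Ideal: P_ideal = RT/V_m = (8.314)(664.6)/0.842 = 6562.33 kPa
vdW: P = RT/(V_m − b) − a/V_m² = 5525.48/0.787400 − 637/0.708964 = 7017.37 − 898.494 = 6118.88 kPa
Ratio = 6118.88/6562.33 = 0.9324

P_vdW / P_ideal ≈ 0.9324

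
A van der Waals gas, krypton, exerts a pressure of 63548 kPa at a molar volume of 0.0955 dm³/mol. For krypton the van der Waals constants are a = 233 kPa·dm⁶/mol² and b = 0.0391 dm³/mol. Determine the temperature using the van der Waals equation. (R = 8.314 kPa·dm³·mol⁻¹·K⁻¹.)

T ≈ 604.4 K

T = (P + a/V_m²)(V_m − b)/R
P + a/V_m² = 63548 + 233/(0.0955)² = 89096 kPa
V_m − b = 0.0955 − 0.0391 = 0.056400 dm³/mol
T = (89096)(0.056400)/8.314 = 604.4 K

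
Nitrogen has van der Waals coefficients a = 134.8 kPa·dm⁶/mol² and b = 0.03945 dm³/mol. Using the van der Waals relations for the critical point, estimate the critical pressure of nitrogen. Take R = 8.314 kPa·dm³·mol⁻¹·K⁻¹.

For a van der Waals gas, P_c = a/(27b²).
P_c = 134.8/(27×(0.03945)²) = 134.8/0.042020 = 3208 kPa

P_c ≈ 3208 kPa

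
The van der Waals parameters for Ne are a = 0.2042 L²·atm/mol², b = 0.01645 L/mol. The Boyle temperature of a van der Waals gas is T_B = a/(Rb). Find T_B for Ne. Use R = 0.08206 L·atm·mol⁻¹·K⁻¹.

T_B ≈ 151.3 K

For a van der Waals gas the second virial coefficient B₂ = b − a/(RT) vanishes at T_B = a/(Rb).
T_B = 0.2042/(0.08206×0.01645) = 0.2042/0.0013499 = 151.3 K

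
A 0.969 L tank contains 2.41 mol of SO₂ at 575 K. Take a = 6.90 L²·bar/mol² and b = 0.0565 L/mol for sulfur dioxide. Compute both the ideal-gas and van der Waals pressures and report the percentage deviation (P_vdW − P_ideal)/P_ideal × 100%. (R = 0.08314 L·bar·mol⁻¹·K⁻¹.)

Ideal: P_ideal = nRT/V = (2.41)(0.08314)(575)/0.969 = 118.897 bar
vdW: P = nRT/(V − nb) − a n²/V² = 115.211/0.832835 − 40.0759/0.938961 = 138.336 − 42.6811 = 95.655 bar
% deviation = (95.655 − 118.897)/118.897 × 100% = -19.55%

-19.55 %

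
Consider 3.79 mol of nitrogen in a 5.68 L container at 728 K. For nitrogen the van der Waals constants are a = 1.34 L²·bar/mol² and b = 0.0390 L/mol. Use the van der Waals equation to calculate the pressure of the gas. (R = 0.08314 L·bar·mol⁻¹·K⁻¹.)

P ≈ 40.87 bar

P = nRT/(V − nb) − a n²/V²
nRT/(V − nb) = (3.79)(0.08314)(728)/(5.68 − 3.79×0.0390) = 229.39/5.5322 = 41.465 bar
a n²/V² = (1.34)(3.79)²/(5.68)² = 0.59660 bar
P = 41.465 − 0.59660 = 40.87 bar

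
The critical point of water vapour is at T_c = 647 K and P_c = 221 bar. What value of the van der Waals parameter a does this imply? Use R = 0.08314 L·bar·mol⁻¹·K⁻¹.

From T_c = 8a/(27Rb) and P_c = a/(27b²): a = 27 R² T_c²/(64 P_c).
a = 27×(0.08314)²×(647)²/(64×221) = 78125/14144 = 5.524 L²·bar/mol²

a ≈ 5.524 L²·bar/mol²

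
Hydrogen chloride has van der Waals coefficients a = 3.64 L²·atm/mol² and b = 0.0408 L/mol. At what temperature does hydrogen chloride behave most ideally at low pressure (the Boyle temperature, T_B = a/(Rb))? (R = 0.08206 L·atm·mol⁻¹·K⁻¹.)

For a van der Waals gas the second virial coefficient B₂ = b − a/(RT) vanishes at T_B = a/(Rb).
T_B = 3.64/(0.08206×0.0408) = 3.64/0.0033480 = 1087 K

T_B ≈ 1087 K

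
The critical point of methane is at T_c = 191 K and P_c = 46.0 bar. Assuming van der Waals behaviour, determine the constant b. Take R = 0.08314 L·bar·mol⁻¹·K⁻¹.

b ≈ 0.04315 L/mol

From T_c = 8a/(27Rb) and P_c = a/(27b²): b = R T_c/(8 P_c).
b = (0.08314)(191)/(8×46.0) = 15.880/368.00 = 0.04315 L/mol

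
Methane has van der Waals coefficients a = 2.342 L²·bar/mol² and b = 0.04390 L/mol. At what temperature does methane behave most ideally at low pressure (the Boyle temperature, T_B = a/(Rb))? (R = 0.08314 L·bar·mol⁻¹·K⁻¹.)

For a van der Waals gas the second virial coefficient B₂ = b − a/(RT) vanishes at T_B = a/(Rb).
T_B = 2.342/(0.08314×0.04390) = 2.342/0.0036498 = 641.7 K

T_B ≈ 641.7 K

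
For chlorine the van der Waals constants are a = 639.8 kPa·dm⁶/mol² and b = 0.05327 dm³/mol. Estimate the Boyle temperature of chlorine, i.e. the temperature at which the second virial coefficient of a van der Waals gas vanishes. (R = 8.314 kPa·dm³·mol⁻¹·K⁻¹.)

T_B ≈ 1445 K

For a van der Waals gas the second virial coefficient B₂ = b − a/(RT) vanishes at T_B = a/(Rb).
T_B = 639.8/(8.314×0.05327) = 639.8/0.44289 = 1445 K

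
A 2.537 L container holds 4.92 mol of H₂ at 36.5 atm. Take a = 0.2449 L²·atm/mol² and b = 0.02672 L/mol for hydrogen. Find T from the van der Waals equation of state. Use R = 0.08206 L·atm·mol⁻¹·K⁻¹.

T = (P + a n²/V²)(V − nb)/(nR)
P + a n²/V² = 36.5 + (0.2449)(4.92)²/(2.537)² = 37.421 atm
V − nb = 2.537 − (4.92)(0.02672) = 2.4055 L
T = (37.421)(2.4055)/((4.92)(0.08206)) = 223.0 K

T ≈ 223.0 K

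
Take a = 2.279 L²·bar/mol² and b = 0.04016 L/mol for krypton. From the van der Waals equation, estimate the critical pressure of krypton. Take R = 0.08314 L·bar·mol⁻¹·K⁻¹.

For a van der Waals gas, P_c = a/(27b²).
P_c = 2.279/(27×(0.04016)²) = 2.279/0.043546 = 52.34 bar

P_c ≈ 52.34 bar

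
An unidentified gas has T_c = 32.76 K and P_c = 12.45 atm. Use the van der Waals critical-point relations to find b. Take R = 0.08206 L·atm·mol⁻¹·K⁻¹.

b ≈ 0.02699 L/mol

From T_c = 8a/(27Rb) and P_c = a/(27b²): b = R T_c/(8 P_c).
b = (0.08206)(32.76)/(8×12.45) = 2.6883/99.600 = 0.02699 L/mol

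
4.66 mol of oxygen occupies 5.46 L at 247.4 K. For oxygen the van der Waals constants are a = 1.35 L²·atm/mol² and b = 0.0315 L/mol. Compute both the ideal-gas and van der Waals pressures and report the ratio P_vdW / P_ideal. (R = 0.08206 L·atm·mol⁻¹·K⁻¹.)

Ideal: P_ideal = nRT/V = (4.66)(0.08206)(247.4)/5.46 = 17.3270 atm
vdW: P = nRT/(V − nb) − a n²/V² = 94.6057/5.31321 − 29.3161/29.8116 = 17.8058 − 0.983379 = 16.8224 atm
Ratio = 16.8224/17.3270 = 0.9709

P_vdW / P_ideal ≈ 0.9709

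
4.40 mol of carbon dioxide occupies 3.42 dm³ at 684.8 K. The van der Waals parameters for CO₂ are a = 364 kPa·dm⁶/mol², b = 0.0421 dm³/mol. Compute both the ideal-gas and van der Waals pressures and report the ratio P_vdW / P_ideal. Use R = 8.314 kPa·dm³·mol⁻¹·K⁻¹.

Ideal: P_ideal = nRT/V = (4.40)(8.314)(684.8)/3.42 = 7324.88 kPa
vdW: P = nRT/(V − nb) − a n²/V² = 25051.1/3.23476 − 7047.04/11.6964 = 7744.35 − 602.496 = 7141.85 kPa
Ratio = 7141.85/7324.88 = 0.9750

P_vdW / P_ideal ≈ 0.9750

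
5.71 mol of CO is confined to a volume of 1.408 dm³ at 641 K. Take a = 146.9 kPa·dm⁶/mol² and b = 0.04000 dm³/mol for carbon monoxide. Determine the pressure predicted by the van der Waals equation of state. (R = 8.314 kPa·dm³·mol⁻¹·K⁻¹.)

P ≈ 23381 kPa

P = nRT/(V − nb) − a n²/V²
nRT/(V − nb) = (5.71)(8.314)(641)/(1.408 − 5.71×0.04000) = 30430/1.1796 = 25797 kPa
a n²/V² = (146.9)(5.71)²/(1.408)² = 2416.0 kPa
P = 25797 − 2416.0 = 23381 kPa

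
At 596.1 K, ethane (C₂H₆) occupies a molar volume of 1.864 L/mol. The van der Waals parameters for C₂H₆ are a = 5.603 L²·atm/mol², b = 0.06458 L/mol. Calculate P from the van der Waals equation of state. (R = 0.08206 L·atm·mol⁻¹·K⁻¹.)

P = RT/(V_m − b) − a/V_m²
RT/(V_m − b) = (0.08206)(596.1)/(1.864 − 0.06458) = 48.916/1.7994 = 27.185 atm
a/V_m² = 5.603/(1.864)² = 1.6126 atm
P = 27.185 − 1.6126 = 25.57 atm

P ≈ 25.57 atm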